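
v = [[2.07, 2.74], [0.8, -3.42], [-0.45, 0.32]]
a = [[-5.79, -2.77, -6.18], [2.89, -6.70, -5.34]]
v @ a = [[-4.07, -24.09, -27.42], [-14.52, 20.70, 13.32], [3.53, -0.90, 1.07]]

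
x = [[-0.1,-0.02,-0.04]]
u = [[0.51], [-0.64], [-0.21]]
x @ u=[[-0.03]]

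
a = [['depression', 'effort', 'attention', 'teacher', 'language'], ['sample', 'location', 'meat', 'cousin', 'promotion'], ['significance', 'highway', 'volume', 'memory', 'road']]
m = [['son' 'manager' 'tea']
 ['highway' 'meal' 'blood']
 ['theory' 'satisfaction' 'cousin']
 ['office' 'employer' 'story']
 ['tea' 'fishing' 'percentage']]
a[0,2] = 'attention'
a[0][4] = 'language'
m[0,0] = 'son'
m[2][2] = 'cousin'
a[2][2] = 'volume'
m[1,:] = ['highway', 'meal', 'blood']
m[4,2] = 'percentage'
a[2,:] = ['significance', 'highway', 'volume', 'memory', 'road']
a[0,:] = ['depression', 'effort', 'attention', 'teacher', 'language']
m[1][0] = 'highway'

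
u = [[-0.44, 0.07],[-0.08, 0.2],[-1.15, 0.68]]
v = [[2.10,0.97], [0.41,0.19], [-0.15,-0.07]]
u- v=[[-2.54, -0.9], [-0.49, 0.01], [-1.0, 0.75]]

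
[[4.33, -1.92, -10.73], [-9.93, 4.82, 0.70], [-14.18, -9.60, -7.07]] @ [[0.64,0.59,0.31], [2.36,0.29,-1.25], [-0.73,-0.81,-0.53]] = [[6.07,10.69,9.43], [4.51,-5.03,-9.47], [-26.57,-5.42,11.35]]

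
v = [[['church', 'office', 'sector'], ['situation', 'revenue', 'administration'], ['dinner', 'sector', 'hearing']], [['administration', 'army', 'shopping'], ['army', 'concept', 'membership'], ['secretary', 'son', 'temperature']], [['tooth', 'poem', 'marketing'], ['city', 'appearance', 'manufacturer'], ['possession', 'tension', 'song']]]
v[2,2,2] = 'song'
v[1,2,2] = 'temperature'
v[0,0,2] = 'sector'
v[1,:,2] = ['shopping', 'membership', 'temperature']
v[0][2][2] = 'hearing'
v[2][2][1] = 'tension'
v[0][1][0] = 'situation'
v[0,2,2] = 'hearing'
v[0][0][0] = 'church'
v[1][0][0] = 'administration'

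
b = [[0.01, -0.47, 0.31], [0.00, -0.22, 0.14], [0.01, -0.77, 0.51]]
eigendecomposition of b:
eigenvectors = [[-0.51, -0.9, -0.42], [-0.22, 0.23, -0.52], [-0.83, 0.37, -0.75]]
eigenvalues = [0.31, 0.0, -0.02]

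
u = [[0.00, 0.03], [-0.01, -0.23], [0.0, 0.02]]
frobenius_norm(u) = 0.23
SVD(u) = [[-0.13, -0.82], [0.99, -0.15], [-0.09, -0.55]] @ diag([0.23301846662361259, 0.0015473242647707928]) @ [[-0.04, -1.0], [1.00, -0.04]]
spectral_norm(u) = 0.23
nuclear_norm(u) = 0.23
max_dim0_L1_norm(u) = 0.28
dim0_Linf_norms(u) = [0.01, 0.23]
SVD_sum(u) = [[0.00, 0.03], [-0.01, -0.23], [0.00, 0.02]] + [[-0.0, 0.00],  [-0.0, 0.0],  [-0.0, 0.0]]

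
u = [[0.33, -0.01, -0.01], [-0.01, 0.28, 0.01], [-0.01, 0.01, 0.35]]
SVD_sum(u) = [[0.06, -0.02, -0.13], [-0.02, 0.01, 0.05], [-0.13, 0.05, 0.29]] + [[0.26, -0.03, 0.12], [-0.03, 0.00, -0.01], [0.12, -0.01, 0.06]] + [[0.01, 0.04, -0.01], [0.04, 0.27, -0.03], [-0.01, -0.03, 0.00]]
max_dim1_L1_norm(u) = 0.37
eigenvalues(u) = [0.36, 0.33, 0.28]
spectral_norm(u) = 0.36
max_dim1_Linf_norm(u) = 0.35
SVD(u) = [[-0.4, -0.9, -0.16], [0.17, 0.1, -0.98], [0.90, -0.42, 0.11]] @ diag([0.35640482275315427, 0.3264149942591429, 0.277180182987703]) @ [[-0.4, 0.17, 0.90],[-0.90, 0.1, -0.42],[-0.16, -0.98, 0.11]]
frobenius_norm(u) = 0.56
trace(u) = 0.96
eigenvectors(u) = [[0.40, -0.9, -0.16], [-0.17, 0.10, -0.98], [-0.9, -0.42, 0.11]]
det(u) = 0.03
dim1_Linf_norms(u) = [0.33, 0.28, 0.35]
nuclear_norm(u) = 0.96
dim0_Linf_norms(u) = [0.33, 0.28, 0.35]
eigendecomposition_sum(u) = [[0.06, -0.02, -0.13], [-0.02, 0.01, 0.05], [-0.13, 0.05, 0.29]] + [[0.26,-0.03,0.12], [-0.03,0.0,-0.01], [0.12,-0.01,0.06]] + [[0.01, 0.04, -0.01], [0.04, 0.27, -0.03], [-0.01, -0.03, 0.0]]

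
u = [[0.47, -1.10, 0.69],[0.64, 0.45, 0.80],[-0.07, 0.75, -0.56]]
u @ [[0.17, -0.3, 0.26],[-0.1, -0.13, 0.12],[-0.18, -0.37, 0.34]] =[[0.07,-0.25,0.22], [-0.08,-0.55,0.49], [0.01,0.13,-0.12]]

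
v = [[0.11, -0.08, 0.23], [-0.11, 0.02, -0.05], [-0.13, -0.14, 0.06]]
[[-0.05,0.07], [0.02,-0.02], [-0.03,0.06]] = v @ [[-0.09, -0.02], [0.25, -0.36], [-0.1, 0.2]]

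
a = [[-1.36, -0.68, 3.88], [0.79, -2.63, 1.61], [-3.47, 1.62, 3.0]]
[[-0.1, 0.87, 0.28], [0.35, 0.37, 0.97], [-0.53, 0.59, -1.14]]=a@ [[0.08, 0.06, 0.49], [-0.12, 0.03, -0.08], [-0.02, 0.25, 0.23]]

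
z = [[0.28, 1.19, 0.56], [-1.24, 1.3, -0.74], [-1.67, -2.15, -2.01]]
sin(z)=[[0.06, 0.87, 0.29], [-0.91, 1.01, -0.53], [-0.85, -1.54, -1.14]]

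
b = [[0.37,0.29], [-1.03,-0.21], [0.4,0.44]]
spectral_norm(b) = 1.25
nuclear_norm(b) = 1.60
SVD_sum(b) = [[0.42, 0.17], [-0.96, -0.39], [0.5, 0.20]] + [[-0.05,0.12], [-0.07,0.18], [-0.10,0.24]]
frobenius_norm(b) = 1.30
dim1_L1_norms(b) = [0.66, 1.24, 0.84]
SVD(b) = [[-0.36, -0.38], [0.83, -0.55], [-0.43, -0.75]] @ diag([1.2487872035266427, 0.3465985001527084]) @ [[-0.93, -0.37], [0.37, -0.93]]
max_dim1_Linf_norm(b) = 1.03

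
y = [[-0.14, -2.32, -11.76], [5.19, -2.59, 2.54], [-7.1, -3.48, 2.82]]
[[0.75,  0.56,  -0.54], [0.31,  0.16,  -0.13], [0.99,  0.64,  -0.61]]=y@[[-0.04, -0.03, 0.03],  [-0.22, -0.14, 0.13],  [-0.02, -0.02, 0.02]]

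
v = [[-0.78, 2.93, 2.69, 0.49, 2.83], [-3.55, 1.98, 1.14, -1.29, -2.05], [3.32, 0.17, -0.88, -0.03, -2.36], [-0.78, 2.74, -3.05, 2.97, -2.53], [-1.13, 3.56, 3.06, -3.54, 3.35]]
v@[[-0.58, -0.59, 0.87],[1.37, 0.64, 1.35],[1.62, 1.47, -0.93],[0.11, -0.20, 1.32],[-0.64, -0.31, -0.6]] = [[7.07, 5.31, -0.28],[7.79, 5.93, -1.95],[-1.61, -2.41, 5.31],[1.21, -2.08, 11.30],[7.96, 7.11, -5.71]]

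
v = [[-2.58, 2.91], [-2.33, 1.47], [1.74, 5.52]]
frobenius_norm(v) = 7.50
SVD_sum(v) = [[-0.15,3.03], [-0.08,1.58], [-0.28,5.42]] + [[-2.43, -0.12], [-2.25, -0.11], [2.02, 0.1]]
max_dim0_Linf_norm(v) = 5.52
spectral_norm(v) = 6.42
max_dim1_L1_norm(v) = 7.26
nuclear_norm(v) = 10.29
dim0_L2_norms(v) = [3.89, 6.41]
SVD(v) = [[-0.47, 0.63],[-0.25, 0.58],[-0.85, -0.52]] @ diag([6.416159228439944, 3.878814349167145]) @ [[0.05, -1.00], [-1.00, -0.05]]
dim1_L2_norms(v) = [3.89, 2.75, 5.79]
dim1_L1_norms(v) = [5.49, 3.8, 7.26]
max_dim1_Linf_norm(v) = 5.52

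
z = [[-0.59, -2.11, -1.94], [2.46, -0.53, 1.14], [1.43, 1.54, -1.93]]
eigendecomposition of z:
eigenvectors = [[0.70+0.00j, (0.7-0j), (0.15+0j)], [-0.07-0.59j, -0.07+0.59j, (-0.58+0j)], [(-0.09-0.38j), -0.09+0.38j, (0.8+0j)]]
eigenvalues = [(-0.14+2.81j), (-0.14-2.81j), (-2.77+0j)]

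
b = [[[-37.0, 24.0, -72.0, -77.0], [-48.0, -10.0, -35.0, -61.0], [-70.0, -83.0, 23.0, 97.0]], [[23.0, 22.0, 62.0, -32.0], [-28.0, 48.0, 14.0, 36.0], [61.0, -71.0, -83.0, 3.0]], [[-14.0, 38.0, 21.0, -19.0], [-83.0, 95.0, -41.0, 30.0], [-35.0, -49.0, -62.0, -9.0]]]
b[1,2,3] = 3.0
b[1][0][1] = 22.0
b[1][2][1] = -71.0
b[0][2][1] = -83.0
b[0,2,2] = 23.0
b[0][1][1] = -10.0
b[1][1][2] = 14.0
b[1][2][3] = 3.0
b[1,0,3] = -32.0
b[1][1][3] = 36.0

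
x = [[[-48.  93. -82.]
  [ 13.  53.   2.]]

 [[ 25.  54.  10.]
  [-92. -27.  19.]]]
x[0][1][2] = 2.0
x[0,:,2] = [-82.0, 2.0]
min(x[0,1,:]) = 2.0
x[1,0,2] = 10.0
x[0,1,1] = 53.0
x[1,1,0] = -92.0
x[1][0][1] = 54.0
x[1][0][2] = 10.0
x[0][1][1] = 53.0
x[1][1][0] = -92.0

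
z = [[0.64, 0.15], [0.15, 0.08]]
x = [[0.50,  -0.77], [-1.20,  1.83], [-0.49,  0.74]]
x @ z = [[0.20, 0.01], [-0.49, -0.03], [-0.2, -0.01]]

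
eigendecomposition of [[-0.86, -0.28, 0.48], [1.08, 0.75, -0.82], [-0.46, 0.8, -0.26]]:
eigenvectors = [[0.12-0.34j, (0.12+0.34j), (-0.32+0j)], [0.14+0.50j, 0.14-0.50j, (-0.45+0j)], [(0.77+0j), (0.77-0j), (-0.83+0j)]]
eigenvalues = [(-0.18+0.73j), (-0.18-0.73j), (-0+0j)]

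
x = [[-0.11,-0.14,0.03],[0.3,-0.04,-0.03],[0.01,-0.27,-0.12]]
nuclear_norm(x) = 0.71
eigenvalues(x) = [(-0.05+0.19j), (-0.05-0.19j), (-0.18+0j)]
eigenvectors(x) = [[(-0.41+0.11j),  -0.41-0.11j,  0.00+0.00j], [(0.18+0.52j),  0.18-0.52j,  0.21+0.00j], [(-0.72+0j),  -0.72-0.00j,  (0.98+0j)]]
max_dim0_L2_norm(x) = 0.32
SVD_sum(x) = [[0.0, -0.00, -0.0],[0.17, -0.16, -0.08],[0.15, -0.14, -0.07]] + [[-0.12, -0.12, -0.02],[0.13, 0.12, 0.02],[-0.14, -0.14, -0.03]] + [[0.01, -0.02, 0.05], [0.0, -0.01, 0.02], [-0.0, 0.01, -0.03]]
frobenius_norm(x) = 0.46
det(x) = -0.01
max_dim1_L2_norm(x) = 0.3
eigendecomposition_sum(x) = [[-0.06+0.09j, -0.07-0.02j, 0.02+0.00j], [0.12+0.06j, (-0.01+0.09j), 0.00-0.02j], [-0.13+0.12j, (-0.11-0.06j), 0.02+0.01j]] + [[-0.06-0.09j,  (-0.07+0.02j),  (0.02-0j)], [0.12-0.06j,  (-0.01-0.09j),  0.00+0.02j], [-0.13-0.12j,  -0.11+0.06j,  (0.02-0.01j)]] + [[0.00-0.00j,(-0-0j),(-0+0j)], [0.06-0.00j,(-0.01-0j),(-0.04+0j)], [(0.27-0j),(-0.05-0j),-0.17+0.00j]]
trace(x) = -0.27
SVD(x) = [[0.01, 0.54, 0.84], [0.75, -0.56, 0.35], [0.66, 0.63, -0.41]] @ diag([0.32793041346474006, 0.3167839966572675, 0.06789361815880063]) @ [[0.70, -0.64, -0.31], [-0.7, -0.7, -0.13], [0.13, -0.31, 0.94]]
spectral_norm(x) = 0.33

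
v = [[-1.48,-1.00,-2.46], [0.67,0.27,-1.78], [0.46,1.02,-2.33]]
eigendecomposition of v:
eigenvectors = [[(0.85+0j),0.85-0.00j,(0.93+0j)], [(-0.08-0.43j),-0.08+0.43j,-0.37+0.00j], [-0.08-0.29j,(-0.08+0.29j),0.04+0.00j]]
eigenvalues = [(-1.17+1.36j), (-1.17-1.36j), (-1.2+0j)]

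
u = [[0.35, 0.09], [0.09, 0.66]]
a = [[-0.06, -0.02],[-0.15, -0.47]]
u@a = [[-0.03, -0.05],[-0.1, -0.31]]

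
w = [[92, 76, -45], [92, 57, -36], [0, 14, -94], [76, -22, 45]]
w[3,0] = 76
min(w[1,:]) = -36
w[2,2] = -94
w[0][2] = -45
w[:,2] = [-45, -36, -94, 45]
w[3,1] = -22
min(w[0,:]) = -45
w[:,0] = [92, 92, 0, 76]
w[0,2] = -45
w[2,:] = [0, 14, -94]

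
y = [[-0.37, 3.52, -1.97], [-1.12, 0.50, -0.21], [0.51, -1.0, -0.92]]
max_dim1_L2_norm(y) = 4.05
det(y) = -5.46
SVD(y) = [[-0.98,0.20,-0.09], [-0.17,-0.45,0.88], [0.13,0.87,0.47]] @ diag([4.137295465853882, 1.458495294189911, 0.9048633626414457]) @ [[0.15, -0.88, 0.44], [0.6, -0.28, -0.75], [-0.79, -0.38, -0.49]]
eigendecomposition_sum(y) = [[-0.17+1.09j, (1.87-0.35j), -0.77-0.36j], [-0.55+0.02j, (0.35+0.88j), 0.10-0.41j], [(0.28-0.07j), -0.28-0.41j, -0.01+0.22j]] + [[(-0.17-1.09j),(1.87+0.35j),-0.77+0.36j], [-0.55-0.02j,0.35-0.88j,0.10+0.41j], [0.28+0.07j,-0.28+0.41j,(-0.01-0.22j)]] + [[(-0.02+0j), -0.21-0.00j, (-0.43-0j)], [-0.02+0.00j, -0.20-0.00j, -0.41-0.00j], [(-0.05+0j), (-0.45-0j), -0.91-0.00j]]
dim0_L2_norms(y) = [1.29, 3.69, 2.18]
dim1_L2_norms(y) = [4.05, 1.24, 1.45]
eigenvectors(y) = [[(-0.87+0j), -0.87-0.00j, (0.4+0j)], [(-0.08-0.42j), -0.08+0.42j, (0.38+0j)], [0.09+0.21j, 0.09-0.21j, (0.83+0j)]]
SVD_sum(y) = [[-0.6, 3.57, -1.79], [-0.11, 0.62, -0.31], [0.08, -0.49, 0.24]] + [[0.17, -0.08, -0.22],[-0.39, 0.18, 0.49],[0.76, -0.35, -0.96]] + [[0.06, 0.03, 0.04],  [-0.63, -0.3, -0.39],  [-0.33, -0.16, -0.21]]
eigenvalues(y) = [(0.17+2.19j), (0.17-2.19j), (-1.13+0j)]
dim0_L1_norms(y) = [2.0, 5.02, 3.1]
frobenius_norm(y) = 4.48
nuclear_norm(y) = 6.50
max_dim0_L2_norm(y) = 3.69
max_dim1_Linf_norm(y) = 3.52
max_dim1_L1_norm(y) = 5.86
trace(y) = -0.79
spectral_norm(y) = 4.14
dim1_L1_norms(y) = [5.86, 1.83, 2.43]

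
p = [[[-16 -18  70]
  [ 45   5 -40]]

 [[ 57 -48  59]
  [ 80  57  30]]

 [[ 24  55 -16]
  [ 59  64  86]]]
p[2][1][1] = 64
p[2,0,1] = 55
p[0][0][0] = -16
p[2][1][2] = 86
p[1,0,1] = -48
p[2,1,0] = 59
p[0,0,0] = -16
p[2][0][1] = 55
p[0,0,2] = 70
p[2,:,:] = [[24, 55, -16], [59, 64, 86]]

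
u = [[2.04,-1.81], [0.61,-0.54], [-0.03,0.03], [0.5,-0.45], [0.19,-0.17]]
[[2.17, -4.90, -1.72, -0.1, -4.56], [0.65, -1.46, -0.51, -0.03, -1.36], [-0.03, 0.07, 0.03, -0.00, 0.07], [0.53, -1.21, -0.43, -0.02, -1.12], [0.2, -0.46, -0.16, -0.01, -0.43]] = u @[[1.17,-1.72,0.70,-0.68,-1.64], [0.12,0.77,1.74,-0.71,0.67]]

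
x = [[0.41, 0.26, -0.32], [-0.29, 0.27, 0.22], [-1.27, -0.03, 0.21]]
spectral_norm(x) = 1.41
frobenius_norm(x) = 1.48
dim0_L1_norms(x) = [1.97, 0.56, 0.75]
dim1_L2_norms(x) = [0.58, 0.45, 1.29]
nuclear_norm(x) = 2.06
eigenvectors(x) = [[-0.41, -0.30, 0.2], [0.12, 0.59, -0.71], [-0.9, 0.75, -0.67]]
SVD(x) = [[-0.35,0.74,-0.58], [0.23,0.67,0.71], [0.91,0.11,-0.4]] @ diag([1.4096193012262164, 0.37552361354531094, 0.27084209658098374]) @ [[-0.97, -0.04, 0.25], [-0.08, 0.98, -0.17], [0.24, 0.19, 0.95]]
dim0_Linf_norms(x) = [1.27, 0.27, 0.32]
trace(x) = 0.89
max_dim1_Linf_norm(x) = 1.27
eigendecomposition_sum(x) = [[-0.14, 0.05, -0.10], [0.04, -0.02, 0.03], [-0.30, 0.11, -0.21]] + [[1.04, 0.66, -0.39], [-2.05, -1.30, 0.76], [-2.59, -1.65, 0.96]] + [[-0.49, -0.45, 0.16],  [1.72, 1.59, -0.57],  [1.63, 1.51, -0.54]]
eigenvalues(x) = [-0.37, 0.7, 0.56]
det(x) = -0.14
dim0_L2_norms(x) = [1.37, 0.38, 0.44]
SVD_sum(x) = [[0.47, 0.02, -0.12], [-0.31, -0.01, 0.08], [-1.24, -0.05, 0.32]] + [[-0.02, 0.27, -0.05], [-0.02, 0.25, -0.04], [-0.0, 0.04, -0.01]] + [[-0.04, -0.03, -0.15], [0.05, 0.04, 0.18], [-0.03, -0.02, -0.1]]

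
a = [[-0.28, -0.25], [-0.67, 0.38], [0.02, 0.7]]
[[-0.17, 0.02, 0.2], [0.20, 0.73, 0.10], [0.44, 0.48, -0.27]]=a@[[0.06,-0.69,-0.37], [0.62,0.70,-0.38]]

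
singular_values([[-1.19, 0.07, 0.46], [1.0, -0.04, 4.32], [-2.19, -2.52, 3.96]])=[6.25, 2.89, 0.82]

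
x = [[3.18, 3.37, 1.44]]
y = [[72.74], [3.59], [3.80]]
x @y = [[248.88]]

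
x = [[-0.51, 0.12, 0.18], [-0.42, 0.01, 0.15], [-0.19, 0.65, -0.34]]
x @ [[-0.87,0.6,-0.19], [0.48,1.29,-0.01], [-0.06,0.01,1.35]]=[[0.49, -0.15, 0.34],[0.36, -0.24, 0.28],[0.5, 0.72, -0.43]]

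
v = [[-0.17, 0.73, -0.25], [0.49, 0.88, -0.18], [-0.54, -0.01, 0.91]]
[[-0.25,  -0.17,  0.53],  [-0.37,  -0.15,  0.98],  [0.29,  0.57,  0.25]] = v @ [[-0.14, -0.04, 0.39],[-0.30, -0.03, 1.00],[0.23, 0.60, 0.52]]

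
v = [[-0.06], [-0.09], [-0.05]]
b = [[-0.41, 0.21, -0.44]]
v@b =[[0.02, -0.01, 0.03],[0.04, -0.02, 0.04],[0.02, -0.01, 0.02]]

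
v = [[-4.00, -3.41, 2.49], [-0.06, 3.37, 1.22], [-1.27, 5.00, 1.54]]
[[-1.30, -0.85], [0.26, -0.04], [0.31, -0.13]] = v @[[0.1, 0.09], [0.14, 0.04], [-0.17, -0.14]]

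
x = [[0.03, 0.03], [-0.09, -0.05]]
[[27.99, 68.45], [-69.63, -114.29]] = x@[[574.33, 5.13], [358.79, 2276.53]]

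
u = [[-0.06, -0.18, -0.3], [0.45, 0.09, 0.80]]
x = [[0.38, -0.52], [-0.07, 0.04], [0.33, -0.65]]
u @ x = [[-0.11, 0.22],  [0.43, -0.75]]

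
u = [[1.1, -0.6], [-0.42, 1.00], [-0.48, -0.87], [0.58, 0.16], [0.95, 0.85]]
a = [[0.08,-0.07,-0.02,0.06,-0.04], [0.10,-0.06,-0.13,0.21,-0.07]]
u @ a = [[0.03, -0.04, 0.06, -0.06, -0.0],[0.07, -0.03, -0.12, 0.18, -0.05],[-0.13, 0.09, 0.12, -0.21, 0.08],[0.06, -0.05, -0.03, 0.07, -0.03],[0.16, -0.12, -0.13, 0.24, -0.10]]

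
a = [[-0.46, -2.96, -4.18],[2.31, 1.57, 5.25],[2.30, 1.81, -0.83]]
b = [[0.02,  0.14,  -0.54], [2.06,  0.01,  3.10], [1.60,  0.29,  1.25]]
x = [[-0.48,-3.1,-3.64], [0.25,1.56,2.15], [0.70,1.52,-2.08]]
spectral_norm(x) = 5.53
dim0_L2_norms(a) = [3.29, 3.81, 6.76]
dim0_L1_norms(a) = [5.07, 6.34, 10.26]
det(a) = -38.83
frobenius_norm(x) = 6.11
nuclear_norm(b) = 4.95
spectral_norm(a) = 7.71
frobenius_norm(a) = 8.43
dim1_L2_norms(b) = [0.56, 3.72, 2.05]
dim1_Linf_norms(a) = [4.18, 5.25, 2.3]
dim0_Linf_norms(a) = [2.31, 2.96, 5.25]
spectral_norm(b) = 4.22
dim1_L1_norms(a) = [7.6, 9.13, 4.94]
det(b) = 0.00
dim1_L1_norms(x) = [7.22, 3.96, 4.3]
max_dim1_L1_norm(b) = 5.17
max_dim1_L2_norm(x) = 4.81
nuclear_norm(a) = 12.37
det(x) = -0.56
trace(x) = -1.00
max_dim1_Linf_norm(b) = 3.1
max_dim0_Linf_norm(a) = 5.25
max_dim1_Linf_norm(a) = 5.25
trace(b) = 1.28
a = x + b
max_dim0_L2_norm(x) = 4.71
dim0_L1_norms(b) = [3.68, 0.44, 4.89]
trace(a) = 0.28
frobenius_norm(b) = 4.29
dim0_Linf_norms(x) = [0.7, 3.1, 3.64]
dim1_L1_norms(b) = [0.7, 5.17, 3.14]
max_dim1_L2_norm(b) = 3.72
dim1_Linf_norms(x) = [3.64, 2.15, 2.08]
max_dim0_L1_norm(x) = 7.87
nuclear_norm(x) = 8.17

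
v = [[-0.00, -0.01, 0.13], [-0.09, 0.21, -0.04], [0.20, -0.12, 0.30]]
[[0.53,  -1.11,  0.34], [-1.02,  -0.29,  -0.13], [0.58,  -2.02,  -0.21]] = v@[[-6.63,1.59,-6.41], [-7.0,-2.38,-2.88], [3.55,-8.75,2.43]]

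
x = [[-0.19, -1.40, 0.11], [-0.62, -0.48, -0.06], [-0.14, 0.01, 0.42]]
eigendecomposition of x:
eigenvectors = [[(0.79+0j), (0.46+0.4j), (0.46-0.4j)],[(0.62+0j), -0.26-0.23j, -0.26+0.23j],[(0.06+0j), (-0.71+0j), -0.71-0.00j]]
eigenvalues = [(-1.28+0j), (0.51+0.08j), (0.51-0.08j)]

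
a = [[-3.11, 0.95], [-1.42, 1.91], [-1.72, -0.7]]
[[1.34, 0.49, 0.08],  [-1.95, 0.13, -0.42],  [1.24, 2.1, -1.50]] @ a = [[-5.0, 2.15], [6.6, -1.31], [-4.26, 6.24]]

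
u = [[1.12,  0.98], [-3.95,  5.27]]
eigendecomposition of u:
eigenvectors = [[-0.57, -0.34],[-0.82, -0.94]]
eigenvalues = [2.54, 3.85]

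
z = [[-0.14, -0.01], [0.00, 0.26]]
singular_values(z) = [0.26, 0.14]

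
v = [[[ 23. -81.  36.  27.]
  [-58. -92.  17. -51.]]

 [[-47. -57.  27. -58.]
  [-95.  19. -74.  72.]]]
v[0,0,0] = 23.0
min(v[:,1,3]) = -51.0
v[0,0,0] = 23.0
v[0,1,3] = -51.0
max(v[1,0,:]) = 27.0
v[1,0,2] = 27.0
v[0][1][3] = -51.0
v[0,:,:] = [[23.0, -81.0, 36.0, 27.0], [-58.0, -92.0, 17.0, -51.0]]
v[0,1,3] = -51.0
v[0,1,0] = -58.0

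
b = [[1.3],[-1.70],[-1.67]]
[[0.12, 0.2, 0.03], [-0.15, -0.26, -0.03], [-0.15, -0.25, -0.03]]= b@ [[0.09, 0.15, 0.02]]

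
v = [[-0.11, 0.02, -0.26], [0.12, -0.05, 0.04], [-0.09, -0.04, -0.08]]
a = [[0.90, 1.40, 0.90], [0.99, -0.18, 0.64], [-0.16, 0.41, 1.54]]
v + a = [[0.79, 1.42, 0.64], [1.11, -0.23, 0.68], [-0.25, 0.37, 1.46]]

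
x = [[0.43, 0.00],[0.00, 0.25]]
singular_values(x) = [0.43, 0.25]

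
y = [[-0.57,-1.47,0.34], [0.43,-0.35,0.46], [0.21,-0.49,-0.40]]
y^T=[[-0.57,0.43,0.21], [-1.47,-0.35,-0.49], [0.34,0.46,-0.4]]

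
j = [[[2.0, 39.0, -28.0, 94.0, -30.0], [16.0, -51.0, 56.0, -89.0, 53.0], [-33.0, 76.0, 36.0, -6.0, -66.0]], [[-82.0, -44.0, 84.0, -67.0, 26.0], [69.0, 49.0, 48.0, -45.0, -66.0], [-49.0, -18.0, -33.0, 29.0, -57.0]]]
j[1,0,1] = -44.0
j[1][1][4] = -66.0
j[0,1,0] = 16.0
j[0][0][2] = -28.0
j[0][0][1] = 39.0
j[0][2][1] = 76.0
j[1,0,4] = 26.0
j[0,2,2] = 36.0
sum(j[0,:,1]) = 64.0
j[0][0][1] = 39.0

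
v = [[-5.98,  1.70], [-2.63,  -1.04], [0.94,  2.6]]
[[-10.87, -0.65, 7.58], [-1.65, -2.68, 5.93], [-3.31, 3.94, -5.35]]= v@[[1.32, 0.49, -1.68], [-1.75, 1.34, -1.45]]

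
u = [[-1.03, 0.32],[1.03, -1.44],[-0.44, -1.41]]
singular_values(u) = [2.18, 1.32]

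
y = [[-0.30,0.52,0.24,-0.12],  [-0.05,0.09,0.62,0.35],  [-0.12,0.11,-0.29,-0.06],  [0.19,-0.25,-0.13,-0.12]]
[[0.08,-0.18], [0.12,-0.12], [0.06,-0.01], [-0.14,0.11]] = y@[[-0.32, 0.21], [0.14, -0.18], [-0.13, -0.12], [0.5, -0.05]]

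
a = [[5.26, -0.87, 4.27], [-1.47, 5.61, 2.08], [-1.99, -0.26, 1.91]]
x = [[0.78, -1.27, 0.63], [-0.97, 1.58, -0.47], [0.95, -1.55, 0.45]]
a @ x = [[9.0, -14.67, 5.64], [-4.61, 7.51, -2.63], [0.51, -0.84, -0.27]]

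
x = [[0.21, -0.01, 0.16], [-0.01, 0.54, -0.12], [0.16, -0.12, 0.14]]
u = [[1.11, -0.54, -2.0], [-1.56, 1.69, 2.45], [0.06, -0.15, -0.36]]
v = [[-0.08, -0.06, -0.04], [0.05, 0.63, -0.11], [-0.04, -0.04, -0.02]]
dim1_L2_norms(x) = [0.26, 0.55, 0.24]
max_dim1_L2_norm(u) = 3.36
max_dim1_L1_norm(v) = 0.79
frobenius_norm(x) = 0.66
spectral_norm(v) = 0.65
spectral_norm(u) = 4.08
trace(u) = 2.44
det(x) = -0.00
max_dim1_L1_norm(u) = 5.7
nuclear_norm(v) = 0.75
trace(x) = 0.89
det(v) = 0.00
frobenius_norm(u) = 4.12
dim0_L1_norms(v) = [0.17, 0.73, 0.17]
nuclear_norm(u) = 4.78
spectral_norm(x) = 0.58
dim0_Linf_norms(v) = [0.08, 0.63, 0.11]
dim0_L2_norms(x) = [0.26, 0.55, 0.24]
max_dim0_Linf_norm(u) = 2.45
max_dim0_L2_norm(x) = 0.55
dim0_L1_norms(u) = [2.73, 2.38, 4.81]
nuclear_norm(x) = 0.90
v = u @ x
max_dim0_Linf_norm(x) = 0.54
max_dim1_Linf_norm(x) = 0.54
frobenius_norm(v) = 0.65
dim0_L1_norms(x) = [0.38, 0.67, 0.42]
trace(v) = 0.53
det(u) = -0.31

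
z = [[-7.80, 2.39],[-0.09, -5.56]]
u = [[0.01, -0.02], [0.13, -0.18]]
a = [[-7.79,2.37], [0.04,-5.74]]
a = z + u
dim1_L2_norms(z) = [8.16, 5.56]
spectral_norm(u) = 0.22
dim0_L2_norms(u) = [0.13, 0.18]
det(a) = 44.62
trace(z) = -13.36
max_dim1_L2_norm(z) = 8.16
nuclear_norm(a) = 13.73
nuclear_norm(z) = 13.59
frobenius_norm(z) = 9.87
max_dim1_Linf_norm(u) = 0.18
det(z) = 43.58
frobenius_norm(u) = 0.22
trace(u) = -0.17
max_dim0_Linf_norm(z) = 7.8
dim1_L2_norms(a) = [8.14, 5.74]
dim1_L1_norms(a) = [10.16, 5.78]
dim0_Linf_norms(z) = [7.8, 5.56]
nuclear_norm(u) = 0.23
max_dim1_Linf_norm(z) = 7.8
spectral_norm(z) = 8.40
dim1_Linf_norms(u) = [0.02, 0.18]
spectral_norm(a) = 8.45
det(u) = 0.00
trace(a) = -13.53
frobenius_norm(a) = 9.96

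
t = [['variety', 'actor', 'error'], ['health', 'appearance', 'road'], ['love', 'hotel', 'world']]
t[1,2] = 'road'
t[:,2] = ['error', 'road', 'world']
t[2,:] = ['love', 'hotel', 'world']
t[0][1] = 'actor'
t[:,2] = ['error', 'road', 'world']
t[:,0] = ['variety', 'health', 'love']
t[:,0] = ['variety', 'health', 'love']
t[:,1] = ['actor', 'appearance', 'hotel']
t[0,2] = 'error'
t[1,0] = 'health'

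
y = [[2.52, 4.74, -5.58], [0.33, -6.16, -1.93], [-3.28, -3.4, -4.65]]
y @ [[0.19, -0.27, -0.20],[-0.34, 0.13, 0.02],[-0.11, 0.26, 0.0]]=[[-0.52, -1.52, -0.41], [2.37, -1.39, -0.19], [1.04, -0.77, 0.59]]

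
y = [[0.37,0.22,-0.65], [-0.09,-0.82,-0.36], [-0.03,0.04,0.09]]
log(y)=[[-1.90+0.51j, -0.93-0.29j, (-10.45+5.46j)], [(0.38+0.12j), (0.03+3.15j), 3.58-0.24j], [-0.48+0.25j, -0.40+0.03j, (-5.71+2.62j)]]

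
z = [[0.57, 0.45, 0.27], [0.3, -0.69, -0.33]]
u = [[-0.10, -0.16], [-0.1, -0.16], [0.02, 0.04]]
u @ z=[[-0.1, 0.07, 0.03], [-0.1, 0.07, 0.03], [0.02, -0.02, -0.01]]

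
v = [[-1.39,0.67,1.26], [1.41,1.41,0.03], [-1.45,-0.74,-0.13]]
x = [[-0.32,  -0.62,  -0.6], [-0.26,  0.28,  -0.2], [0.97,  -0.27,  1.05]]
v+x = [[-1.71,  0.05,  0.66], [1.15,  1.69,  -0.17], [-0.48,  -1.01,  0.92]]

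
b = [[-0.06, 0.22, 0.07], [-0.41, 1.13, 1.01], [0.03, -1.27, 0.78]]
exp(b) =[[0.90, 0.22, 0.26], [-0.53, 1.44, 2.06], [0.47, -2.62, 0.79]]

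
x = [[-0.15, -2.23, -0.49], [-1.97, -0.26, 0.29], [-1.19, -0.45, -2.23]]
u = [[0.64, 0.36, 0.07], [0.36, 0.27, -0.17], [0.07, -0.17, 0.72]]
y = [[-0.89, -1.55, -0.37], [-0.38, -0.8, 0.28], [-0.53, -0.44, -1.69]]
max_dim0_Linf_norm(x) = 2.23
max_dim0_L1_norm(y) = 2.79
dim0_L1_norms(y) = [1.8, 2.79, 2.34]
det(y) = 0.01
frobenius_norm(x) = 3.98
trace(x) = -2.64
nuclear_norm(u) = 1.63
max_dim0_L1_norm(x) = 3.31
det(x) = 10.18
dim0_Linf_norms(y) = [0.89, 1.55, 1.69]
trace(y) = -3.38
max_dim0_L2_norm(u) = 0.74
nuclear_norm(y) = 3.78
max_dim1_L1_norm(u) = 1.07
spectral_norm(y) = 2.32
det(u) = 0.00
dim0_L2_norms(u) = [0.74, 0.48, 0.74]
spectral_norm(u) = 0.87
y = u @ x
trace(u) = 1.63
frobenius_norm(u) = 1.15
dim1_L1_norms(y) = [2.81, 1.46, 2.66]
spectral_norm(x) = 3.00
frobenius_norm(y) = 2.74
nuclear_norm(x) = 6.69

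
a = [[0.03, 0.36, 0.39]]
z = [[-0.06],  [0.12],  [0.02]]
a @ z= [[0.05]]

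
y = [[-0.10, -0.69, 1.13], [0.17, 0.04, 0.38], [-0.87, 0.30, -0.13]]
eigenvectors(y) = [[(-0.77+0j),-0.77-0.00j,(0.04+0j)], [-0.17+0.18j,-0.17-0.18j,0.85+0.00j], [-0.01-0.59j,(-0.01+0.59j),0.53+0.00j]]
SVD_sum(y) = [[0.17, -0.67, 1.1], [0.04, -0.17, 0.27], [-0.05, 0.2, -0.32]] + [[-0.26, 0.02, 0.05], [0.08, -0.01, -0.02], [-0.83, 0.07, 0.17]] + [[-0.01, -0.04, -0.02], [0.04, 0.21, 0.12], [0.01, 0.04, 0.02]]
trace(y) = -0.19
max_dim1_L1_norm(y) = 1.92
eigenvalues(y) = [(-0.24+1.03j), (-0.24-1.03j), (0.29+0j)]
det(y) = 0.32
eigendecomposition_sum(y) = [[(-0.05+0.54j), (-0.35-0.1j), 0.56+0.12j], [0.11+0.13j, -0.10+0.06j, 0.15-0.10j], [(-0.42-0.03j), (0.07-0.27j), (-0.09+0.44j)]] + [[(-0.05-0.54j), (-0.35+0.1j), 0.56-0.12j], [(0.11-0.13j), -0.10-0.06j, 0.15+0.10j], [(-0.42+0.03j), (0.07+0.27j), (-0.09-0.44j)]] + [[(-0+0j), 0.01+0.00j, 0.00-0.00j], [-0.06+0.00j, 0.24+0.00j, 0.07-0.00j], [(-0.03+0j), 0.15+0.00j, 0.05-0.00j]]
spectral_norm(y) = 1.39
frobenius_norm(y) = 1.67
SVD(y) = [[0.93, -0.3, -0.19], [0.23, 0.1, 0.97], [-0.27, -0.95, 0.16]] @ diag([1.3916638875060914, 0.8933042193859315, 0.25880339224732607]) @ [[0.13, -0.51, 0.85], [0.98, -0.08, -0.20], [0.17, 0.85, 0.49]]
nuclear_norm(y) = 2.54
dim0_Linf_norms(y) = [0.87, 0.69, 1.13]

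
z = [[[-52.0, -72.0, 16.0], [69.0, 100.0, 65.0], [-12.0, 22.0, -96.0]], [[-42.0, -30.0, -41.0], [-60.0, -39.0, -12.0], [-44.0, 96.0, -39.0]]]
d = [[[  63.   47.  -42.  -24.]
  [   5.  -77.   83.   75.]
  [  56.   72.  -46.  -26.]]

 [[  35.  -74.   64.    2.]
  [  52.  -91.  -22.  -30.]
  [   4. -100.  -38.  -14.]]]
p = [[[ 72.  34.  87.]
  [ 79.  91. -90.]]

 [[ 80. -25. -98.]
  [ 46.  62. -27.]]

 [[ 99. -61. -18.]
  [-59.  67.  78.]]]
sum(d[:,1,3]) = 45.0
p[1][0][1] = -25.0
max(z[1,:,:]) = 96.0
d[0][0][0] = 63.0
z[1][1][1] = -39.0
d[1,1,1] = -91.0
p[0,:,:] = [[72.0, 34.0, 87.0], [79.0, 91.0, -90.0]]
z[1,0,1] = -30.0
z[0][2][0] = -12.0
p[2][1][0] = -59.0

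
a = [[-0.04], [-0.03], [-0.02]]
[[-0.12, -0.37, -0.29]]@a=[[0.02]]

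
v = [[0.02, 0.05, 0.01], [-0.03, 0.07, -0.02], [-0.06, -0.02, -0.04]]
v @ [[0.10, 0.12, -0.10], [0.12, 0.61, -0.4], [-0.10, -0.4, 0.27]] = [[0.01, 0.03, -0.02], [0.01, 0.05, -0.03], [-0.00, -0.00, 0.00]]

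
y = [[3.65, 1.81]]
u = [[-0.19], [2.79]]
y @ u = [[4.36]]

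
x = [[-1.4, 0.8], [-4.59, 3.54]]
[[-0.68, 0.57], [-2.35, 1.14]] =x @ [[0.42, -0.85],[-0.12, -0.78]]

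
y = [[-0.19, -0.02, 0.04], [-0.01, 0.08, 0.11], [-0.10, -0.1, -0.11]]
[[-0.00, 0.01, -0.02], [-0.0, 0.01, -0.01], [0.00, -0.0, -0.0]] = y@ [[0.00, -0.07, 0.08], [-0.02, 0.09, -0.05], [-0.02, 0.00, -0.02]]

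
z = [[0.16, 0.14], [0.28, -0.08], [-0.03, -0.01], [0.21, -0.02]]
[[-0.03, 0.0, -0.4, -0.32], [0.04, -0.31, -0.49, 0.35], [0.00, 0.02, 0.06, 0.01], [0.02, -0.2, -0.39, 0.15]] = z @ [[0.05, -0.84, -1.92, 0.44], [-0.27, 0.99, -0.63, -2.78]]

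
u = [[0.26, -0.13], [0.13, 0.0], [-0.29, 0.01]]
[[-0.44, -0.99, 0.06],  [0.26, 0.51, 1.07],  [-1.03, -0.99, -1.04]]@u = [[-0.26, 0.06], [-0.18, -0.02], [-0.09, 0.12]]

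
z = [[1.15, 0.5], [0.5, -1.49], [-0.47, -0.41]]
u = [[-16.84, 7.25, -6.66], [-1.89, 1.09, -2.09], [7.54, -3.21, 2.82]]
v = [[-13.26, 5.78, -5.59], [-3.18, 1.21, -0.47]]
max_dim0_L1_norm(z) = 2.4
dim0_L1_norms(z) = [2.12, 2.4]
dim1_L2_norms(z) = [1.25, 1.57, 0.62]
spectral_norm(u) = 21.52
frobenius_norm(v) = 15.88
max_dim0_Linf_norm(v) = 13.26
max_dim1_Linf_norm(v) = 13.26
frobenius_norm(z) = 2.11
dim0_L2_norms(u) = [18.55, 8.0, 7.53]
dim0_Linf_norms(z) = [1.15, 1.49]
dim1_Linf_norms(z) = [1.15, 1.49, 0.47]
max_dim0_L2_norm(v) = 13.64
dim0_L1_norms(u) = [26.27, 11.55, 11.57]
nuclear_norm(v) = 16.65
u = z @ v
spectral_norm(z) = 1.62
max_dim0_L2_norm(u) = 18.55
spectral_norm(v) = 15.86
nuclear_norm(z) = 2.96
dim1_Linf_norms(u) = [16.84, 2.09, 7.54]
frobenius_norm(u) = 21.56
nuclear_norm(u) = 22.78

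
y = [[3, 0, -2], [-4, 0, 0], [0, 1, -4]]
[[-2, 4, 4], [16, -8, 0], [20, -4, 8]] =y @ [[-4, 2, 0], [0, 0, 0], [-5, 1, -2]]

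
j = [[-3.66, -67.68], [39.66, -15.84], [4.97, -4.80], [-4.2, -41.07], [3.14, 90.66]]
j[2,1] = -4.8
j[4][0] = 3.14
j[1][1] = -15.84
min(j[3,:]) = -41.07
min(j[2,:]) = -4.8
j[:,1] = [-67.68, -15.84, -4.8, -41.07, 90.66]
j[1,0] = 39.66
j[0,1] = -67.68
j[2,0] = 4.97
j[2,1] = -4.8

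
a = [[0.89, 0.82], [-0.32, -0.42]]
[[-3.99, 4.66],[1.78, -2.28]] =a @ [[-1.95, 0.78], [-2.75, 4.84]]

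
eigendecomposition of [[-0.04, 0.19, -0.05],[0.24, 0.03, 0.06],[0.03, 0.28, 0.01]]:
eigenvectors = [[-0.61,0.26,-0.23], [0.59,0.57,0.15], [-0.53,0.78,0.96]]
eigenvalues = [-0.27, 0.22, 0.05]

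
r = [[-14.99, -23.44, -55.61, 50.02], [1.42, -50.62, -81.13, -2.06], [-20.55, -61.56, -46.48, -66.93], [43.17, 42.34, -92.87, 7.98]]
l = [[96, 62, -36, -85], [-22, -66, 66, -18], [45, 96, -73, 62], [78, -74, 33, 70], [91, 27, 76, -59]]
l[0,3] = -85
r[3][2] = -92.87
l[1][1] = -66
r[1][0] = 1.42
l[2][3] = 62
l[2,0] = 45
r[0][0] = -14.99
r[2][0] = -20.55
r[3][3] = 7.98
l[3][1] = -74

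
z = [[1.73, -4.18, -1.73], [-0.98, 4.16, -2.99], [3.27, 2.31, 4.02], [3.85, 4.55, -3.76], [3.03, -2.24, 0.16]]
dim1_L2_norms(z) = [4.84, 5.22, 5.67, 7.05, 3.77]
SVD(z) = [[0.32, 0.02, 0.68], [-0.55, 0.35, -0.05], [-0.13, -0.85, -0.3], [-0.74, -0.19, 0.49], [0.17, -0.36, 0.45]] @ diag([8.555643296422435, 6.233462774840161, 5.8894235387738805]) @ [[-0.19, -0.9, 0.39], [-0.78, -0.10, -0.62], [0.59, -0.43, -0.68]]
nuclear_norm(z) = 20.68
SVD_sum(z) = [[-0.53, -2.46, 1.08], [0.91, 4.25, -1.87], [0.21, 1.0, -0.44], [1.21, 5.67, -2.49], [-0.29, -1.34, 0.59]] + [[-0.11,-0.01,-0.09],[-1.70,-0.22,-1.34],[4.12,0.54,3.24],[0.91,0.12,0.72],[1.75,0.23,1.38]] + [[2.37, -1.7, -2.72], [-0.19, 0.13, 0.21], [-1.06, 0.76, 1.22], [1.73, -1.24, -1.99], [1.57, -1.13, -1.8]]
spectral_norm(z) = 8.56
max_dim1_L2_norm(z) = 7.05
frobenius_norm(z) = 12.11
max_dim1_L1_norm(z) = 12.16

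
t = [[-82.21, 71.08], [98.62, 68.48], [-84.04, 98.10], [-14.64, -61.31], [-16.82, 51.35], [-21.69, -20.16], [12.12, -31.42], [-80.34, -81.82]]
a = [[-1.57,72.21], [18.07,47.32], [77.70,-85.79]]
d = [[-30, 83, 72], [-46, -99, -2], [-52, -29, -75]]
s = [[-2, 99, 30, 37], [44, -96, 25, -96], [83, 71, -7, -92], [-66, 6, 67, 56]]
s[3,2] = 67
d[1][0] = -46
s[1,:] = [44, -96, 25, -96]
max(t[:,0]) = 98.62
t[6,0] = 12.12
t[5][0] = -21.69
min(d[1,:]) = -99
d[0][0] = -30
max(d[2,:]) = -29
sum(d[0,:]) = 125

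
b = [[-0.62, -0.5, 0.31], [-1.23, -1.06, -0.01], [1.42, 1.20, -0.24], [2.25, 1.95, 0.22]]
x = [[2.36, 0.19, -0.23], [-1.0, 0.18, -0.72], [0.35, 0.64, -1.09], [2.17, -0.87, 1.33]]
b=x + [[-2.98, -0.69, 0.54], [-0.23, -1.24, 0.71], [1.07, 0.56, 0.85], [0.08, 2.82, -1.11]]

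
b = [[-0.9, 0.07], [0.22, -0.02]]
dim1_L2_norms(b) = [0.9, 0.22]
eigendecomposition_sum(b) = [[-0.90, 0.07], [0.22, -0.02]] + [[-0.00, -0.00],  [-0.0, -0.00]]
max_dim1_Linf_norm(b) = 0.9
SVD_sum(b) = [[-0.90, 0.07], [0.22, -0.02]] + [[-0.0, -0.0], [-0.0, -0.00]]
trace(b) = -0.92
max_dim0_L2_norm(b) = 0.93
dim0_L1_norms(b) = [1.12, 0.09]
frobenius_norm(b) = 0.93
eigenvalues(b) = [-0.92, -0.0]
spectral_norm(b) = 0.93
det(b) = 0.00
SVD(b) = [[-0.97, 0.24], [0.24, 0.97]] @ diag([0.9293504038506484, 0.0027976530587679503]) @ [[1.00,-0.08], [-0.08,-1.0]]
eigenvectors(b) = [[-0.97, -0.08], [0.24, -1.0]]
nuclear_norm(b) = 0.93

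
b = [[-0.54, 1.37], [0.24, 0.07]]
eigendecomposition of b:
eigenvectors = [[-0.97,-0.82], [0.24,-0.57]]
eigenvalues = [-0.88, 0.41]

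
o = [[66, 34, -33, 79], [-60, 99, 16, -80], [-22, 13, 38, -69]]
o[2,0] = -22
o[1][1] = 99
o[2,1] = 13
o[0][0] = 66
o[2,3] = -69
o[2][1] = 13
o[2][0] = -22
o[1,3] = -80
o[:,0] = [66, -60, -22]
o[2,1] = 13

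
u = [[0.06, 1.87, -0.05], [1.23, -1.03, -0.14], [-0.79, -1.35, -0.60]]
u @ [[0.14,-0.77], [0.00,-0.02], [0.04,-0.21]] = [[0.01,-0.07], [0.17,-0.90], [-0.13,0.76]]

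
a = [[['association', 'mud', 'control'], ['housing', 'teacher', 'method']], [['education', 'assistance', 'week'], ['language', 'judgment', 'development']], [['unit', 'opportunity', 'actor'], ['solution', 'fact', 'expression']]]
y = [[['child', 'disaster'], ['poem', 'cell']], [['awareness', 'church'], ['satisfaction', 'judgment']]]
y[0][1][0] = 'poem'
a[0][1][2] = 'method'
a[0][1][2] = 'method'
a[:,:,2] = [['control', 'method'], ['week', 'development'], ['actor', 'expression']]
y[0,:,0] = ['child', 'poem']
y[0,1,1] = 'cell'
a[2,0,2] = 'actor'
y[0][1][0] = 'poem'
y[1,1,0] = 'satisfaction'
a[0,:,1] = ['mud', 'teacher']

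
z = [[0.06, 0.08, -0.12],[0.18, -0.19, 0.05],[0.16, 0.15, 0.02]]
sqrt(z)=[[(0.34+0.06j), 0.07-0.15j, -0.16+0.05j], [(0.21-0.16j), (0.09+0.42j), (0.03-0.14j)], [0.24+0.05j, (0.18-0.13j), (0.28+0.04j)]]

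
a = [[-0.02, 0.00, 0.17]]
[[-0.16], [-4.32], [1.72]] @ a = [[0.00, 0.0, -0.03], [0.09, 0.00, -0.73], [-0.03, 0.0, 0.29]]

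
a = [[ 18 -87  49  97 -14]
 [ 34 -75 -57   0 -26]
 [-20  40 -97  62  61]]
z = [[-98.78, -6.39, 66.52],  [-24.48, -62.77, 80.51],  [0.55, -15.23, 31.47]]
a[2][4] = 61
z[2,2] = 31.47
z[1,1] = -62.77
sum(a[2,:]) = 46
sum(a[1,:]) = -124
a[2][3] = 62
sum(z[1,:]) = -6.739999999999995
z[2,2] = 31.47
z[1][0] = -24.48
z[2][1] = -15.23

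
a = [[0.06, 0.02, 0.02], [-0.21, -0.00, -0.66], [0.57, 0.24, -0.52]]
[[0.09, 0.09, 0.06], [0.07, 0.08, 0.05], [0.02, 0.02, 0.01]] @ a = [[0.02, 0.02, -0.09],[0.02, 0.01, -0.08],[0.0, 0.00, -0.02]]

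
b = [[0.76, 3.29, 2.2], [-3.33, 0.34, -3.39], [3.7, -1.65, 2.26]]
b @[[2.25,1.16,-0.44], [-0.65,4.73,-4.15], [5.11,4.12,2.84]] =[[10.81, 25.51, -7.74], [-25.04, -16.22, -9.57], [20.95, 5.8, 11.64]]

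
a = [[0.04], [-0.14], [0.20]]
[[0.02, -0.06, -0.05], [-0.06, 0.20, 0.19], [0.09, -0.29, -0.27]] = a@[[0.44, -1.45, -1.34]]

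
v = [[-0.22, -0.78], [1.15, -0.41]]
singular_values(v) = [1.22, 0.81]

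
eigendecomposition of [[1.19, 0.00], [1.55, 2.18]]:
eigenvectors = [[0.0, 0.54], [1.00, -0.84]]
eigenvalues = [2.18, 1.19]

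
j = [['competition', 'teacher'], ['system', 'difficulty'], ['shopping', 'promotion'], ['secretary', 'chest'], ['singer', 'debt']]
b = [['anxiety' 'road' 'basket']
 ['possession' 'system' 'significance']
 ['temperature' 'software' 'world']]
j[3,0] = 'secretary'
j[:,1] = ['teacher', 'difficulty', 'promotion', 'chest', 'debt']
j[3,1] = 'chest'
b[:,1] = ['road', 'system', 'software']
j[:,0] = ['competition', 'system', 'shopping', 'secretary', 'singer']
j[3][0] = 'secretary'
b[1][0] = 'possession'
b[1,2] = 'significance'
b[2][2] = 'world'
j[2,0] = 'shopping'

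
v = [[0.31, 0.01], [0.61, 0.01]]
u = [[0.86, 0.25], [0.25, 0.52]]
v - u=[[-0.55,-0.24], [0.36,-0.51]]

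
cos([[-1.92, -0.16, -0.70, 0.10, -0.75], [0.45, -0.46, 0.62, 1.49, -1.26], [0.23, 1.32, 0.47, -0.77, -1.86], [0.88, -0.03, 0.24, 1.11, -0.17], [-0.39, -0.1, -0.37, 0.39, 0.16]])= [[-0.29, 0.12, -0.38, 0.08, -1.0],[-0.32, 0.53, -0.18, -0.05, 0.6],[-0.18, -0.04, 0.4, -0.08, 1.19],[0.16, -0.05, 0.05, 0.5, 0.49],[-0.32, 0.16, -0.00, -0.25, 0.59]]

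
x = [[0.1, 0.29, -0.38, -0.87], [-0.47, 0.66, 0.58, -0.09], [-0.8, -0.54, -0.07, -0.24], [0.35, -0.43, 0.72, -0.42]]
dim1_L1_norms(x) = [1.64, 1.8, 1.65, 1.92]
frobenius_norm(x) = 2.00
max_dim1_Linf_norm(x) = 0.87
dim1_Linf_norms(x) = [0.87, 0.66, 0.8, 0.72]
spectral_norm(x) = 1.00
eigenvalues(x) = [(-0.59+0.81j), (-0.59-0.81j), (0.72+0.69j), (0.72-0.69j)]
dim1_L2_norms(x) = [1.0, 1.0, 1.0, 1.0]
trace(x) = 0.27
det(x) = 1.00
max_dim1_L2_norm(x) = 1.0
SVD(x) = [[-0.2, -0.63, 0.60, 0.44], [-0.65, -0.32, -0.67, 0.16], [-0.13, 0.61, 0.02, 0.78], [-0.72, 0.35, 0.43, -0.41]] @ diag([1.0048257011620179, 0.9982678495646906, 0.997149559872017, 0.9960820076965504]) @ [[0.14, -0.11, -0.81, 0.56], [-0.28, -0.88, 0.27, 0.29], [0.51, -0.47, -0.31, -0.65], [-0.80, -0.01, -0.43, -0.42]]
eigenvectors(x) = [[(-0.15-0.46j), (-0.15+0.46j), (0.05+0.51j), (0.05-0.51j)], [-0.15-0.03j, -0.15+0.03j, -0.69+0.00j, -0.69-0.00j], [0.14-0.53j, (0.14+0.53j), -0.01-0.44j, -0.01+0.44j], [(-0.66+0j), -0.66-0.00j, 0.14-0.21j, 0.14+0.21j]]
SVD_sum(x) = [[-0.03, 0.02, 0.16, -0.11], [-0.09, 0.07, 0.53, -0.37], [-0.02, 0.01, 0.11, -0.07], [-0.1, 0.08, 0.58, -0.41]] + [[0.18, 0.55, -0.17, -0.18], [0.09, 0.28, -0.09, -0.09], [-0.17, -0.53, 0.16, 0.17], [-0.10, -0.31, 0.09, 0.1]] + [[0.31, -0.28, -0.18, -0.39], [-0.34, 0.31, 0.21, 0.44], [0.01, -0.01, -0.01, -0.02], [0.22, -0.2, -0.13, -0.28]] + [[-0.35,-0.0,-0.19,-0.18], [-0.13,-0.0,-0.07,-0.07], [-0.62,-0.01,-0.33,-0.32], [0.33,0.00,0.17,0.17]]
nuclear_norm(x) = 4.00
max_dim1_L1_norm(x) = 1.92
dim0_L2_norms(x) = [1.0, 1.0, 1.0, 1.0]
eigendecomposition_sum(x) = [[(-0.14+0.19j), -0.07-0.01j, (-0.02+0.27j), (-0.31-0.1j)], [0.03+0.07j, (-0.01+0.02j), (0.07+0.04j), -0.07+0.07j], [(-0.25+0.1j), (-0.06-0.05j), -0.18+0.25j, (-0.23-0.28j)], [0.19+0.26j, -0.04+0.09j, 0.34+0.13j, -0.26+0.35j]] + [[-0.14-0.19j,(-0.07+0.01j),(-0.02-0.27j),(-0.31+0.1j)], [(0.03-0.07j),(-0.01-0.02j),0.07-0.04j,-0.07-0.07j], [(-0.25-0.1j),-0.06+0.05j,(-0.18-0.25j),-0.23+0.28j], [(0.19-0.26j),-0.04-0.09j,(0.34-0.13j),-0.26-0.35j]] + [[0.19+0.18j,(0.22-0.28j),(-0.17-0.14j),-0.13-0.01j], [(-0.27+0.23j),(0.34+0.33j),(0.22-0.22j),0.03-0.17j], [-0.15-0.17j,(-0.21+0.22j),0.14+0.14j,(0.11+0.02j)], [(-0.01-0.13j),(-0.17+0.04j),(0.02+0.11j),0.05+0.04j]] + [[0.19-0.18j, 0.22+0.28j, (-0.17+0.14j), -0.13+0.01j], [-0.27-0.23j, (0.34-0.33j), (0.22+0.22j), 0.03+0.17j], [-0.15+0.17j, (-0.21-0.22j), 0.14-0.14j, (0.11-0.02j)], [(-0.01+0.13j), -0.17-0.04j, (0.02-0.11j), 0.05-0.04j]]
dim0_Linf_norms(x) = [0.8, 0.66, 0.72, 0.87]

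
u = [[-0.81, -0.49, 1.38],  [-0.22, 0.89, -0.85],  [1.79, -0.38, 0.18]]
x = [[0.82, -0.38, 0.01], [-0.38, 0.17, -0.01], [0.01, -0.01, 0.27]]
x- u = [[1.63,0.11,-1.37],  [-0.16,-0.72,0.84],  [-1.78,0.37,0.09]]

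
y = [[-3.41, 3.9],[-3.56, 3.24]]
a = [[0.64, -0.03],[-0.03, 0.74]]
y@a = [[-2.3,2.99], [-2.38,2.5]]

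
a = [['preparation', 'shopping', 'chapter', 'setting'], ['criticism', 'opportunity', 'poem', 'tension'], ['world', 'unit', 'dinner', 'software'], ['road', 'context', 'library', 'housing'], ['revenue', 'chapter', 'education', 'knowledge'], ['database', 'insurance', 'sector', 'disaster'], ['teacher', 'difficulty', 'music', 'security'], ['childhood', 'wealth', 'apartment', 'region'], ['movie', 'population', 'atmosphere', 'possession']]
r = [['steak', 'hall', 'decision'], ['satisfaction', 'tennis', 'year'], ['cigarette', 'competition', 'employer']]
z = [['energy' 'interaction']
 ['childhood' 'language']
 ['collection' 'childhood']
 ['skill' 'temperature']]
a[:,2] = ['chapter', 'poem', 'dinner', 'library', 'education', 'sector', 'music', 'apartment', 'atmosphere']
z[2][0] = 'collection'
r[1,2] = 'year'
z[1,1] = 'language'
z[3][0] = 'skill'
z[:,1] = ['interaction', 'language', 'childhood', 'temperature']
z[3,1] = 'temperature'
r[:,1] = ['hall', 'tennis', 'competition']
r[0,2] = 'decision'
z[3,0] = 'skill'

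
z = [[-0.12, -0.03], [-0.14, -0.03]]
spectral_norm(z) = 0.19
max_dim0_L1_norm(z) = 0.26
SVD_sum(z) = [[-0.12, -0.03], [-0.14, -0.03]] + [[0.0, -0.00], [-0.00, 0.00]]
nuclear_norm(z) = 0.19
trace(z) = -0.15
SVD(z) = [[-0.65,-0.76], [-0.76,0.65]] @ diag([0.1891822964970481, 0.003171544119665359]) @ [[0.97, 0.22], [-0.22, 0.97]]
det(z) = -0.00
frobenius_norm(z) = 0.19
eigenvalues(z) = [-0.15, 0.0]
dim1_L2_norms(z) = [0.12, 0.14]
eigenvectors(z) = [[-0.66, 0.24], [-0.75, -0.97]]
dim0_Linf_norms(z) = [0.14, 0.03]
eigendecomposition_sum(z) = [[-0.12,-0.03], [-0.14,-0.03]] + [[0.0, -0.00], [-0.00, 0.0]]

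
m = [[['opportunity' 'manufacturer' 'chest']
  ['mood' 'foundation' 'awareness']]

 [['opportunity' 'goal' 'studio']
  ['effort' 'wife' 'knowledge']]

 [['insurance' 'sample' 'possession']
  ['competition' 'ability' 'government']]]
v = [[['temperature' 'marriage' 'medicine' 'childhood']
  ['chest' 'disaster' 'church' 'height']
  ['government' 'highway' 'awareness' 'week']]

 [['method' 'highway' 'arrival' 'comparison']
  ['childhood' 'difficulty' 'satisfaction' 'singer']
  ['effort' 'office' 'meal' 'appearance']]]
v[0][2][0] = 'government'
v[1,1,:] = ['childhood', 'difficulty', 'satisfaction', 'singer']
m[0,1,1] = 'foundation'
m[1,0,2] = 'studio'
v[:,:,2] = [['medicine', 'church', 'awareness'], ['arrival', 'satisfaction', 'meal']]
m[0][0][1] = 'manufacturer'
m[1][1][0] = 'effort'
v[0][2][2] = 'awareness'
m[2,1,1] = 'ability'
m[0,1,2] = 'awareness'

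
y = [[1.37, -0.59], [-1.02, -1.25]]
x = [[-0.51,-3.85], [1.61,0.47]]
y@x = [[-1.65, -5.55], [-1.49, 3.34]]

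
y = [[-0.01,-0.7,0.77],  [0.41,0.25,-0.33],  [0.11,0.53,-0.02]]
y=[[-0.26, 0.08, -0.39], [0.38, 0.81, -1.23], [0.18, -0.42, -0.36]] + [[0.25, -0.78, 1.16],  [0.03, -0.56, 0.9],  [-0.07, 0.95, 0.34]]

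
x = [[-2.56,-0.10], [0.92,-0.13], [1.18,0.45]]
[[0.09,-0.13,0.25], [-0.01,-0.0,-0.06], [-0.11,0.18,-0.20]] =x@[[-0.03, 0.04, -0.09], [-0.17, 0.29, -0.21]]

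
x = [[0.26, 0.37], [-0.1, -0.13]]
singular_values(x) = [0.48, 0.01]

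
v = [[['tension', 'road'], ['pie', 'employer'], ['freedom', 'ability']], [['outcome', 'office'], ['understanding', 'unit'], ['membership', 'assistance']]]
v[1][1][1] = 'unit'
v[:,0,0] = ['tension', 'outcome']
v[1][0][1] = 'office'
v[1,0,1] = 'office'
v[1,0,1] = 'office'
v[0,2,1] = 'ability'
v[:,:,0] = [['tension', 'pie', 'freedom'], ['outcome', 'understanding', 'membership']]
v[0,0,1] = 'road'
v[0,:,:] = [['tension', 'road'], ['pie', 'employer'], ['freedom', 'ability']]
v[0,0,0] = 'tension'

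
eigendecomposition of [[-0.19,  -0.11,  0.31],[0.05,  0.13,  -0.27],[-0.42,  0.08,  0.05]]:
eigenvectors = [[(0.12-0.51j), (0.12+0.51j), 0.21+0.00j], [(0.11+0.47j), 0.11-0.47j, 0.87+0.00j], [0.70+0.00j, 0.70-0.00j, 0.44+0.00j]]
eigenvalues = [(-0.01+0.36j), (-0.01-0.36j), 0j]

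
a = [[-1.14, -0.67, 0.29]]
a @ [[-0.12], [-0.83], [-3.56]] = [[-0.34]]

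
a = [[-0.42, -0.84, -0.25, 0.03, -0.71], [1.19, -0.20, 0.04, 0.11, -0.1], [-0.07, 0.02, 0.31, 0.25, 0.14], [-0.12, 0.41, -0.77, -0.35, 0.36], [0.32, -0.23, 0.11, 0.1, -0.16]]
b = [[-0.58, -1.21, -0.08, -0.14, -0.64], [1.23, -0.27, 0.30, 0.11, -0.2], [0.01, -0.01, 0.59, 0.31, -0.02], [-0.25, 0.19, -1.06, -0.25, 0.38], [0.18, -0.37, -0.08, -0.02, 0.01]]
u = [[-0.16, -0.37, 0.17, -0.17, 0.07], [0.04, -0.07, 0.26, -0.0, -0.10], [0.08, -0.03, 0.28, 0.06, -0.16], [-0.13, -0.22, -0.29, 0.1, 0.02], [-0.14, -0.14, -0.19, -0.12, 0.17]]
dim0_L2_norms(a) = [1.31, 0.98, 0.87, 0.46, 0.83]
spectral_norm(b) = 1.61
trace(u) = 0.32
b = u + a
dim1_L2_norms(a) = [1.2, 1.22, 0.43, 1.01, 0.45]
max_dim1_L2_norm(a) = 1.22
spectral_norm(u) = 0.61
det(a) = 0.00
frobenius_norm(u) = 0.84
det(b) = 0.05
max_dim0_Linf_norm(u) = 0.37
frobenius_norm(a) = 2.08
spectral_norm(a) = 1.36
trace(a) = -0.82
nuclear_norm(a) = 3.71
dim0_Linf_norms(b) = [1.23, 1.21, 1.06, 0.31, 0.64]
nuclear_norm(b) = 4.46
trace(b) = -0.50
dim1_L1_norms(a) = [2.25, 1.64, 0.79, 2.01, 0.92]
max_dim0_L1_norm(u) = 1.19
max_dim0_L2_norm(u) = 0.54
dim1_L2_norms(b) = [1.5, 1.31, 0.67, 1.2, 0.42]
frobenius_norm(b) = 2.45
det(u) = -0.00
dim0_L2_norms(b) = [1.39, 1.31, 1.25, 0.44, 0.77]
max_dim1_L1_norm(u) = 0.94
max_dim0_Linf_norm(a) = 1.19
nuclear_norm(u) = 1.38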